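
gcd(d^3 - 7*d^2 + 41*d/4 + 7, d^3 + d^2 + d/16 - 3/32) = d + 1/2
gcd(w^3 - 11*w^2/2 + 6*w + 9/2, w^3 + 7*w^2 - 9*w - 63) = w - 3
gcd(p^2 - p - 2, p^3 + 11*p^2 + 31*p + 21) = p + 1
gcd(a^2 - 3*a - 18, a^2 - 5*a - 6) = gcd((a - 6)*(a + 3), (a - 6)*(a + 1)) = a - 6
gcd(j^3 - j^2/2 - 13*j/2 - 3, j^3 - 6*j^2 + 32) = j + 2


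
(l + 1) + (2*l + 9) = 3*l + 10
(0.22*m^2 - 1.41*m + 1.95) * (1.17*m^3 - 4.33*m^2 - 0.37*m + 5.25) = 0.2574*m^5 - 2.6023*m^4 + 8.3054*m^3 - 6.7668*m^2 - 8.124*m + 10.2375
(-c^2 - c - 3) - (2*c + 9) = -c^2 - 3*c - 12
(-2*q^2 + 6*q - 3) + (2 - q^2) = -3*q^2 + 6*q - 1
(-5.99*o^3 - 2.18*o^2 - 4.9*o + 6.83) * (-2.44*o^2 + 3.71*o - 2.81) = 14.6156*o^5 - 16.9037*o^4 + 20.7001*o^3 - 28.7184*o^2 + 39.1083*o - 19.1923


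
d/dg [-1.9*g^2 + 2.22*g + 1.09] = 2.22 - 3.8*g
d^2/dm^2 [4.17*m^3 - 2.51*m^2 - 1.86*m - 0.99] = 25.02*m - 5.02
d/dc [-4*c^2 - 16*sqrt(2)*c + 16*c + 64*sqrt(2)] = -8*c - 16*sqrt(2) + 16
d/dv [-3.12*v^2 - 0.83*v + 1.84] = -6.24*v - 0.83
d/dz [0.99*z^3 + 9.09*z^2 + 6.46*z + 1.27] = 2.97*z^2 + 18.18*z + 6.46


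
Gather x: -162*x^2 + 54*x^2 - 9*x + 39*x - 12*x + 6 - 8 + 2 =-108*x^2 + 18*x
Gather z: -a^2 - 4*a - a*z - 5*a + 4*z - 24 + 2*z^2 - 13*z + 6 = -a^2 - 9*a + 2*z^2 + z*(-a - 9) - 18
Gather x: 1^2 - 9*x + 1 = 2 - 9*x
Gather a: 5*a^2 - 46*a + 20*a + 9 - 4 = 5*a^2 - 26*a + 5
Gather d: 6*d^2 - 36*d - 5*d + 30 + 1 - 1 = 6*d^2 - 41*d + 30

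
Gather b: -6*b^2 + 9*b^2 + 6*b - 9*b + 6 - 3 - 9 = 3*b^2 - 3*b - 6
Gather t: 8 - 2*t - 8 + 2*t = 0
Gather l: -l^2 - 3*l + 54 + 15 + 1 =-l^2 - 3*l + 70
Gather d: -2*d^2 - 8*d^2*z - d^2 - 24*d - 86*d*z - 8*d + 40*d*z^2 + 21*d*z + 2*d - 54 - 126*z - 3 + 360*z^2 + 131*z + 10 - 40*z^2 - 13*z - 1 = d^2*(-8*z - 3) + d*(40*z^2 - 65*z - 30) + 320*z^2 - 8*z - 48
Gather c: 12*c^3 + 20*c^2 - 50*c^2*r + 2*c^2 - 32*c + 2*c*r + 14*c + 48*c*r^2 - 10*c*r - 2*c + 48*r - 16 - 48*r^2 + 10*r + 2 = 12*c^3 + c^2*(22 - 50*r) + c*(48*r^2 - 8*r - 20) - 48*r^2 + 58*r - 14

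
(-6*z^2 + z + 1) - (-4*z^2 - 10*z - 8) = -2*z^2 + 11*z + 9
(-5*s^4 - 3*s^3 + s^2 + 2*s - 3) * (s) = -5*s^5 - 3*s^4 + s^3 + 2*s^2 - 3*s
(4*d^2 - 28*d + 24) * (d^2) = 4*d^4 - 28*d^3 + 24*d^2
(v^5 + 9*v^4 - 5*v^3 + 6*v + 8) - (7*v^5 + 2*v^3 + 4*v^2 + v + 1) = -6*v^5 + 9*v^4 - 7*v^3 - 4*v^2 + 5*v + 7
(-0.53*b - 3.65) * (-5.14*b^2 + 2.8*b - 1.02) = 2.7242*b^3 + 17.277*b^2 - 9.6794*b + 3.723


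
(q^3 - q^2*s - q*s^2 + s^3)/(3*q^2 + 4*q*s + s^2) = (q^2 - 2*q*s + s^2)/(3*q + s)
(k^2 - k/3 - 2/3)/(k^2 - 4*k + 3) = (k + 2/3)/(k - 3)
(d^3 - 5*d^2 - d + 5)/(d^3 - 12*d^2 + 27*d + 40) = (d - 1)/(d - 8)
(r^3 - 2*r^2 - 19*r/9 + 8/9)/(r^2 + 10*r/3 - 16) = (3*r^2 + 2*r - 1)/(3*(r + 6))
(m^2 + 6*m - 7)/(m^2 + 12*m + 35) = (m - 1)/(m + 5)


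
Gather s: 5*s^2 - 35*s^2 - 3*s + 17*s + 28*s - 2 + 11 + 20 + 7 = -30*s^2 + 42*s + 36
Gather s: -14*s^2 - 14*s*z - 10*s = -14*s^2 + s*(-14*z - 10)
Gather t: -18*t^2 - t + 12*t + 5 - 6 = -18*t^2 + 11*t - 1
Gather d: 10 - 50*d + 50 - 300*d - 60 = -350*d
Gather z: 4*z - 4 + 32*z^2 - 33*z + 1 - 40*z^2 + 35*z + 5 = -8*z^2 + 6*z + 2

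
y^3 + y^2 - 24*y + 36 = (y - 3)*(y - 2)*(y + 6)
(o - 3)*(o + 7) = o^2 + 4*o - 21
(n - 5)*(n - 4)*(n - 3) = n^3 - 12*n^2 + 47*n - 60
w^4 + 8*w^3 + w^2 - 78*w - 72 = (w - 3)*(w + 1)*(w + 4)*(w + 6)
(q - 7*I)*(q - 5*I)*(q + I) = q^3 - 11*I*q^2 - 23*q - 35*I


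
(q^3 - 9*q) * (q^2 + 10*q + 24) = q^5 + 10*q^4 + 15*q^3 - 90*q^2 - 216*q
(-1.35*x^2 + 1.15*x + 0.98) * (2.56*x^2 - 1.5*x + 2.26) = -3.456*x^4 + 4.969*x^3 - 2.2672*x^2 + 1.129*x + 2.2148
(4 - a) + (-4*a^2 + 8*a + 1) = -4*a^2 + 7*a + 5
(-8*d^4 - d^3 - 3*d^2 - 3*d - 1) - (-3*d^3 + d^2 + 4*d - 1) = -8*d^4 + 2*d^3 - 4*d^2 - 7*d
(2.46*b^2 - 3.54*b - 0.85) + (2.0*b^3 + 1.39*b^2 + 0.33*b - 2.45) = 2.0*b^3 + 3.85*b^2 - 3.21*b - 3.3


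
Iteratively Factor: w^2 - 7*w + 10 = (w - 2)*(w - 5)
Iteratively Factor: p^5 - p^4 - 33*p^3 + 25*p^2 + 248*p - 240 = (p + 4)*(p^4 - 5*p^3 - 13*p^2 + 77*p - 60) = (p - 3)*(p + 4)*(p^3 - 2*p^2 - 19*p + 20) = (p - 5)*(p - 3)*(p + 4)*(p^2 + 3*p - 4) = (p - 5)*(p - 3)*(p - 1)*(p + 4)*(p + 4)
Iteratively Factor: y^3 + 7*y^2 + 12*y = (y + 3)*(y^2 + 4*y) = (y + 3)*(y + 4)*(y)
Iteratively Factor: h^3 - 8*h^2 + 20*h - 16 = (h - 2)*(h^2 - 6*h + 8) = (h - 2)^2*(h - 4)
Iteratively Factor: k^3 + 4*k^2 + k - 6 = (k + 2)*(k^2 + 2*k - 3) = (k - 1)*(k + 2)*(k + 3)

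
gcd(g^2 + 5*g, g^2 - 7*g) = g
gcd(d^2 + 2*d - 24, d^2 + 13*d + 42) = d + 6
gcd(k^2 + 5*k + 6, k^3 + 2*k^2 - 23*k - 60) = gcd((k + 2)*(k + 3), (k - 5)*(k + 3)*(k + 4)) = k + 3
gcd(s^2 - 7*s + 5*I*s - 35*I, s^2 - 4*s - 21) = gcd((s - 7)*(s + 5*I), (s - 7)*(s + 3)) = s - 7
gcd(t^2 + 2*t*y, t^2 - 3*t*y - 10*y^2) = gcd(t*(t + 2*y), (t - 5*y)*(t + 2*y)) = t + 2*y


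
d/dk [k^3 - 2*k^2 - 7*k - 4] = 3*k^2 - 4*k - 7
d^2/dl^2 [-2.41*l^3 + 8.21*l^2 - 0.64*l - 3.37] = 16.42 - 14.46*l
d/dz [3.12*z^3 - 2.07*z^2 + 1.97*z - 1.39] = 9.36*z^2 - 4.14*z + 1.97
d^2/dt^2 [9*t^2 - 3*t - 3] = 18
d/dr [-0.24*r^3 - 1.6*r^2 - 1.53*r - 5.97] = -0.72*r^2 - 3.2*r - 1.53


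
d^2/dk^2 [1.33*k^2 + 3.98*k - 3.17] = 2.66000000000000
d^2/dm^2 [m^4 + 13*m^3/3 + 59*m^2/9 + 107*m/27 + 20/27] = 12*m^2 + 26*m + 118/9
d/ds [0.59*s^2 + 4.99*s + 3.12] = 1.18*s + 4.99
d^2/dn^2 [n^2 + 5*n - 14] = 2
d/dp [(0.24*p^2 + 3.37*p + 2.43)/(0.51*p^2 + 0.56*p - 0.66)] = (-1.5843*p^2 - 2.7954*p - 3.585)/(0.2601*p^4 + 0.5712*p^3 - 0.3596*p^2 - 0.7392*p + 0.4356)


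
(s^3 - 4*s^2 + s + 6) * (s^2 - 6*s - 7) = s^5 - 10*s^4 + 18*s^3 + 28*s^2 - 43*s - 42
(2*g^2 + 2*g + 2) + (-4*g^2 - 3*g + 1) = -2*g^2 - g + 3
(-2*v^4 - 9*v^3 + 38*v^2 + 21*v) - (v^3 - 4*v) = -2*v^4 - 10*v^3 + 38*v^2 + 25*v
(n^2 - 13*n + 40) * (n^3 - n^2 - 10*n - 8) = n^5 - 14*n^4 + 43*n^3 + 82*n^2 - 296*n - 320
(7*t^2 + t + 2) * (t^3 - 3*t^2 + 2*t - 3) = 7*t^5 - 20*t^4 + 13*t^3 - 25*t^2 + t - 6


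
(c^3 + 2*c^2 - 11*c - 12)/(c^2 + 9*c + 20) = (c^2 - 2*c - 3)/(c + 5)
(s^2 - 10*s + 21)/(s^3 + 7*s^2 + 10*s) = (s^2 - 10*s + 21)/(s*(s^2 + 7*s + 10))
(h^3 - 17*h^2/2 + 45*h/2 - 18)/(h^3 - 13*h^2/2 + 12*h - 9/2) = (2*h^2 - 11*h + 12)/(2*h^2 - 7*h + 3)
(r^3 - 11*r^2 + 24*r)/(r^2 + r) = (r^2 - 11*r + 24)/(r + 1)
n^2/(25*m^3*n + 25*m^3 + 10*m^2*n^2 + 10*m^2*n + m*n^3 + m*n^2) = n^2/(m*(25*m^2*n + 25*m^2 + 10*m*n^2 + 10*m*n + n^3 + n^2))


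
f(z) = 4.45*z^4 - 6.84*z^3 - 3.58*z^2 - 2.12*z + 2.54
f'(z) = 17.8*z^3 - 20.52*z^2 - 7.16*z - 2.12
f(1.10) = -6.71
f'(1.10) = -11.13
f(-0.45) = 3.57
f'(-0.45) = -4.68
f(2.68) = 69.04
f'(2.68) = 173.94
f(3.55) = 350.65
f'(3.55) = 510.21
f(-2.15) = 153.61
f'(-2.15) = -258.48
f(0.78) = -2.89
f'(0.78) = -11.74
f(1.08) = -6.49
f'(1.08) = -11.36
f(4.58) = 1218.64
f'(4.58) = 1244.73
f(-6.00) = 7131.02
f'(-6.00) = -4542.68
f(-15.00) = 247595.09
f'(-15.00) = -64586.72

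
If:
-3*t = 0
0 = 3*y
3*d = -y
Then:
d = 0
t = 0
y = 0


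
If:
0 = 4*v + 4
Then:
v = -1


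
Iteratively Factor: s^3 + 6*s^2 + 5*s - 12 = (s + 4)*(s^2 + 2*s - 3) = (s + 3)*(s + 4)*(s - 1)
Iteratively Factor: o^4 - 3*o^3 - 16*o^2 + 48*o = (o - 3)*(o^3 - 16*o) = (o - 3)*(o + 4)*(o^2 - 4*o) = o*(o - 3)*(o + 4)*(o - 4)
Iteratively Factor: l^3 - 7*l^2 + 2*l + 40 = (l + 2)*(l^2 - 9*l + 20) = (l - 5)*(l + 2)*(l - 4)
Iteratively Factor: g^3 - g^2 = (g)*(g^2 - g) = g^2*(g - 1)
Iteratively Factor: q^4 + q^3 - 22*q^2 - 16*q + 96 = (q + 3)*(q^3 - 2*q^2 - 16*q + 32) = (q - 2)*(q + 3)*(q^2 - 16) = (q - 4)*(q - 2)*(q + 3)*(q + 4)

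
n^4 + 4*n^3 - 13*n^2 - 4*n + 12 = (n - 2)*(n - 1)*(n + 1)*(n + 6)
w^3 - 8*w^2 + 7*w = w*(w - 7)*(w - 1)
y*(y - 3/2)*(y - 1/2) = y^3 - 2*y^2 + 3*y/4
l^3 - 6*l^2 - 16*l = l*(l - 8)*(l + 2)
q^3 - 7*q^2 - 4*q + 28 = (q - 7)*(q - 2)*(q + 2)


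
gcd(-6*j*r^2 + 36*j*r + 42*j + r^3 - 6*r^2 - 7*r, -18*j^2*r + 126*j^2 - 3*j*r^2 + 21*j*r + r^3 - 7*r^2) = -6*j*r + 42*j + r^2 - 7*r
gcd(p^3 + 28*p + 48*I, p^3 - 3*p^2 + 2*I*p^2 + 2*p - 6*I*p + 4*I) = p + 2*I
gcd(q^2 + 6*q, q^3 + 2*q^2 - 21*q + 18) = q + 6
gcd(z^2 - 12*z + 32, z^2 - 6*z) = 1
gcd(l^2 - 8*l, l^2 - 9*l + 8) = l - 8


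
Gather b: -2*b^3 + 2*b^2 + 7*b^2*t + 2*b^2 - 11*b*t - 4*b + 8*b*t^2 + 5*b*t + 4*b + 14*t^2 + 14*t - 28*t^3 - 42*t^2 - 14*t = -2*b^3 + b^2*(7*t + 4) + b*(8*t^2 - 6*t) - 28*t^3 - 28*t^2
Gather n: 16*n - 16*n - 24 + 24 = 0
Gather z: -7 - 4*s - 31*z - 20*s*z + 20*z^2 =-4*s + 20*z^2 + z*(-20*s - 31) - 7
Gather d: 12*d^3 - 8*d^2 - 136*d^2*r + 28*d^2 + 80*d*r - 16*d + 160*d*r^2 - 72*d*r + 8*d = 12*d^3 + d^2*(20 - 136*r) + d*(160*r^2 + 8*r - 8)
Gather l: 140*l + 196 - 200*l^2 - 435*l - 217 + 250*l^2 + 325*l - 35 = 50*l^2 + 30*l - 56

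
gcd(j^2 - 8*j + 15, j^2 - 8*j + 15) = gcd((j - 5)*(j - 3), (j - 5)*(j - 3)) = j^2 - 8*j + 15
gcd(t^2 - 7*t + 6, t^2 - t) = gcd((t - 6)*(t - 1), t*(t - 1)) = t - 1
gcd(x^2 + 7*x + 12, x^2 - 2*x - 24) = x + 4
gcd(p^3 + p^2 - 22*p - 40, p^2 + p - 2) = p + 2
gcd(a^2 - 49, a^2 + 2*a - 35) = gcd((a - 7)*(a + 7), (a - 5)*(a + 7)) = a + 7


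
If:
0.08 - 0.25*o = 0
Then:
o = 0.32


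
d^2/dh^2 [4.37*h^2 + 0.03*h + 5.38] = 8.74000000000000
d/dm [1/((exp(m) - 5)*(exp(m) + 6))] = (-2*exp(m) - 1)*exp(m)/(exp(4*m) + 2*exp(3*m) - 59*exp(2*m) - 60*exp(m) + 900)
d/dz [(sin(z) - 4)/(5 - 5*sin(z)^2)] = (sin(z)^2 - 8*sin(z) + 1)/(5*cos(z)^3)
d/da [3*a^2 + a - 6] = 6*a + 1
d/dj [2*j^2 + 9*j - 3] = 4*j + 9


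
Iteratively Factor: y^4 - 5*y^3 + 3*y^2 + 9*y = (y - 3)*(y^3 - 2*y^2 - 3*y) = y*(y - 3)*(y^2 - 2*y - 3) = y*(y - 3)^2*(y + 1)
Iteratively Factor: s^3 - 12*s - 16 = (s + 2)*(s^2 - 2*s - 8) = (s + 2)^2*(s - 4)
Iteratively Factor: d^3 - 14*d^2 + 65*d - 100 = (d - 5)*(d^2 - 9*d + 20) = (d - 5)^2*(d - 4)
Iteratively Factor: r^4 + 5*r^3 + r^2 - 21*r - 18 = (r + 3)*(r^3 + 2*r^2 - 5*r - 6) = (r - 2)*(r + 3)*(r^2 + 4*r + 3) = (r - 2)*(r + 1)*(r + 3)*(r + 3)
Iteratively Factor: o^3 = (o)*(o^2) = o^2*(o)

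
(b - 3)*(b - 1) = b^2 - 4*b + 3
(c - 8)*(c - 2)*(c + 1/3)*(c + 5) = c^4 - 14*c^3/3 - 107*c^2/3 + 206*c/3 + 80/3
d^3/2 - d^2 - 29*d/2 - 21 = (d/2 + 1)*(d - 7)*(d + 3)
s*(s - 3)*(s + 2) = s^3 - s^2 - 6*s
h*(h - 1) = h^2 - h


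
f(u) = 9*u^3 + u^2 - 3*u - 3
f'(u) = 27*u^2 + 2*u - 3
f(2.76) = 185.56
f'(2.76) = 208.20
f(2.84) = 202.70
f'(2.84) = 220.45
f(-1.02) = -8.45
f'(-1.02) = 23.05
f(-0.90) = -6.05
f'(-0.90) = 17.07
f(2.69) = 171.35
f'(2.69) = 197.75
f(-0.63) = -2.96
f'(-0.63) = 6.46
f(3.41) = 355.26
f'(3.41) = 317.78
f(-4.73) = -918.85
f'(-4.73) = 591.61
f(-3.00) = -228.00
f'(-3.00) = 234.00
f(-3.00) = -228.00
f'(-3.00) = 234.00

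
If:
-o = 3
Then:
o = -3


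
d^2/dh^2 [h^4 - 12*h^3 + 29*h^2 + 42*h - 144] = 12*h^2 - 72*h + 58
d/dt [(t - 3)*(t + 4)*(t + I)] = 3*t^2 + 2*t*(1 + I) - 12 + I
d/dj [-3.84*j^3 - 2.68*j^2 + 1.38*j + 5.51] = -11.52*j^2 - 5.36*j + 1.38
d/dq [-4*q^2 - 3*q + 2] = -8*q - 3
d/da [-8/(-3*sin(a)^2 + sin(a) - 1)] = 8*(1 - 6*sin(a))*cos(a)/(3*sin(a)^2 - sin(a) + 1)^2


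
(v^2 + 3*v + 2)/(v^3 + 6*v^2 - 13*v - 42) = (v + 1)/(v^2 + 4*v - 21)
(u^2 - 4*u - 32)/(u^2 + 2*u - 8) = (u - 8)/(u - 2)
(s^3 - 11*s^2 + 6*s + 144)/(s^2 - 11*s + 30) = (s^2 - 5*s - 24)/(s - 5)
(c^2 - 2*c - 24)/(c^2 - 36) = (c + 4)/(c + 6)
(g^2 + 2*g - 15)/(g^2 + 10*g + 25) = (g - 3)/(g + 5)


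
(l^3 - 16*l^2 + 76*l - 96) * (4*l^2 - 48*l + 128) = 4*l^5 - 112*l^4 + 1200*l^3 - 6080*l^2 + 14336*l - 12288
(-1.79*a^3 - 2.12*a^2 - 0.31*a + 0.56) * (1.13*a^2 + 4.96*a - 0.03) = -2.0227*a^5 - 11.274*a^4 - 10.8118*a^3 - 0.8412*a^2 + 2.7869*a - 0.0168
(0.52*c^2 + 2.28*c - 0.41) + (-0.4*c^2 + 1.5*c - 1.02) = 0.12*c^2 + 3.78*c - 1.43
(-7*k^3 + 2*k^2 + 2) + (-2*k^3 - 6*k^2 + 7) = -9*k^3 - 4*k^2 + 9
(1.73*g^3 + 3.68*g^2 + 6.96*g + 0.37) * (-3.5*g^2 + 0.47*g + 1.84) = -6.055*g^5 - 12.0669*g^4 - 19.4472*g^3 + 8.7474*g^2 + 12.9803*g + 0.6808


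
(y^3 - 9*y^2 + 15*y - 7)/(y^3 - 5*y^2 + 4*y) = (y^2 - 8*y + 7)/(y*(y - 4))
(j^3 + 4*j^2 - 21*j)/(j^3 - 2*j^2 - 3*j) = (j + 7)/(j + 1)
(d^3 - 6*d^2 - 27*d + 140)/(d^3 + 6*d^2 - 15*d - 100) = (d - 7)/(d + 5)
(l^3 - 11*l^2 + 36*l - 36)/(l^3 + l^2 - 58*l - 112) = (l^3 - 11*l^2 + 36*l - 36)/(l^3 + l^2 - 58*l - 112)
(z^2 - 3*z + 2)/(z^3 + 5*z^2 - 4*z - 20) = (z - 1)/(z^2 + 7*z + 10)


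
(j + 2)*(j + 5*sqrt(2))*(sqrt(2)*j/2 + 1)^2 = j^4/2 + j^3 + 7*sqrt(2)*j^3/2 + 7*sqrt(2)*j^2 + 11*j^2 + 5*sqrt(2)*j + 22*j + 10*sqrt(2)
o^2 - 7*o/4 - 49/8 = (o - 7/2)*(o + 7/4)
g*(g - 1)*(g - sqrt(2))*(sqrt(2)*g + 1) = sqrt(2)*g^4 - sqrt(2)*g^3 - g^3 - sqrt(2)*g^2 + g^2 + sqrt(2)*g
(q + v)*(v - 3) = q*v - 3*q + v^2 - 3*v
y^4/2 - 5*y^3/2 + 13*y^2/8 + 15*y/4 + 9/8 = (y/2 + 1/4)*(y - 3)^2*(y + 1/2)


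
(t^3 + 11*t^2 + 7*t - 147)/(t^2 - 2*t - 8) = (-t^3 - 11*t^2 - 7*t + 147)/(-t^2 + 2*t + 8)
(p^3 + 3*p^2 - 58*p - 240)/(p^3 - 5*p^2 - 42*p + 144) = (p + 5)/(p - 3)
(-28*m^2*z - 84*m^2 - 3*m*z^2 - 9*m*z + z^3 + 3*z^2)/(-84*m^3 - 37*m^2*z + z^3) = (z + 3)/(3*m + z)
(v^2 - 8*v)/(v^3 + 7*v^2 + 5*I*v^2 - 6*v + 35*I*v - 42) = v*(v - 8)/(v^3 + v^2*(7 + 5*I) + v*(-6 + 35*I) - 42)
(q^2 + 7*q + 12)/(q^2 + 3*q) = (q + 4)/q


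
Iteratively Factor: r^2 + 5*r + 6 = (r + 2)*(r + 3)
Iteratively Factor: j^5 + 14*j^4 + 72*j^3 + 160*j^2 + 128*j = (j + 2)*(j^4 + 12*j^3 + 48*j^2 + 64*j) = (j + 2)*(j + 4)*(j^3 + 8*j^2 + 16*j) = (j + 2)*(j + 4)^2*(j^2 + 4*j) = (j + 2)*(j + 4)^3*(j)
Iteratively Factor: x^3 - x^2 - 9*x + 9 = (x - 3)*(x^2 + 2*x - 3) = (x - 3)*(x + 3)*(x - 1)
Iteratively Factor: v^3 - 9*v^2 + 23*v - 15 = (v - 5)*(v^2 - 4*v + 3) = (v - 5)*(v - 1)*(v - 3)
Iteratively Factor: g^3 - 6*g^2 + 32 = (g - 4)*(g^2 - 2*g - 8) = (g - 4)^2*(g + 2)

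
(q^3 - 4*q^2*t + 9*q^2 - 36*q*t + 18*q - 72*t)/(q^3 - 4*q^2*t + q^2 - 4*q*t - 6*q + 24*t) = (q + 6)/(q - 2)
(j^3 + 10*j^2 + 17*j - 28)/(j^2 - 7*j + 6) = (j^2 + 11*j + 28)/(j - 6)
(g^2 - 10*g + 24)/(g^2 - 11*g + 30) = (g - 4)/(g - 5)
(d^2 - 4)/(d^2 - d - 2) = (d + 2)/(d + 1)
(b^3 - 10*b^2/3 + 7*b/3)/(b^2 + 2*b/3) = (3*b^2 - 10*b + 7)/(3*b + 2)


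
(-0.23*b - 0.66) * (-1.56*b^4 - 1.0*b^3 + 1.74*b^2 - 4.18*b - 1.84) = 0.3588*b^5 + 1.2596*b^4 + 0.2598*b^3 - 0.187*b^2 + 3.182*b + 1.2144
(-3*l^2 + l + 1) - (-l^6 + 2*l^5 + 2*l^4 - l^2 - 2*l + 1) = l^6 - 2*l^5 - 2*l^4 - 2*l^2 + 3*l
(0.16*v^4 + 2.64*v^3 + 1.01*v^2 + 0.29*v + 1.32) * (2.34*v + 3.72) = 0.3744*v^5 + 6.7728*v^4 + 12.1842*v^3 + 4.4358*v^2 + 4.1676*v + 4.9104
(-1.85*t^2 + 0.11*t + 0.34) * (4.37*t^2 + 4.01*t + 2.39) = -8.0845*t^4 - 6.9378*t^3 - 2.4946*t^2 + 1.6263*t + 0.8126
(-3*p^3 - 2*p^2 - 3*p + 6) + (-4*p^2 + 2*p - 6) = -3*p^3 - 6*p^2 - p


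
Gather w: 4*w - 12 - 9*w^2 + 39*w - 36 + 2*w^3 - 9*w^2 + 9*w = 2*w^3 - 18*w^2 + 52*w - 48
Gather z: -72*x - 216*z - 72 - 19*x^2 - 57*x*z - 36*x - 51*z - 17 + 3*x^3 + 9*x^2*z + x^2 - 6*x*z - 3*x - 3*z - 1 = 3*x^3 - 18*x^2 - 111*x + z*(9*x^2 - 63*x - 270) - 90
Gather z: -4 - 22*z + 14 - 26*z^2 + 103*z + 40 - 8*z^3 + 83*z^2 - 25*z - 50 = -8*z^3 + 57*z^2 + 56*z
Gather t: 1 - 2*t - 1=-2*t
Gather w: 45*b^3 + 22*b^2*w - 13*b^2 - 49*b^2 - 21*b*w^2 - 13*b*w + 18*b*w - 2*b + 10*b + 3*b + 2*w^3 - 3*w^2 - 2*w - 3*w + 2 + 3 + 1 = 45*b^3 - 62*b^2 + 11*b + 2*w^3 + w^2*(-21*b - 3) + w*(22*b^2 + 5*b - 5) + 6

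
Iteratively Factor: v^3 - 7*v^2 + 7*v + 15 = (v - 5)*(v^2 - 2*v - 3) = (v - 5)*(v - 3)*(v + 1)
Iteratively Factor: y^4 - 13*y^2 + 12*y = (y - 1)*(y^3 + y^2 - 12*y) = (y - 3)*(y - 1)*(y^2 + 4*y) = y*(y - 3)*(y - 1)*(y + 4)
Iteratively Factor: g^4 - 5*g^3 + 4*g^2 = (g)*(g^3 - 5*g^2 + 4*g) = g^2*(g^2 - 5*g + 4) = g^2*(g - 4)*(g - 1)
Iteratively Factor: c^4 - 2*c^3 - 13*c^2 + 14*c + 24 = (c - 2)*(c^3 - 13*c - 12) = (c - 2)*(c + 3)*(c^2 - 3*c - 4) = (c - 4)*(c - 2)*(c + 3)*(c + 1)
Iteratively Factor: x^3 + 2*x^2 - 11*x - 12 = (x - 3)*(x^2 + 5*x + 4) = (x - 3)*(x + 1)*(x + 4)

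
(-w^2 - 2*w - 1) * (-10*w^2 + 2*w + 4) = 10*w^4 + 18*w^3 + 2*w^2 - 10*w - 4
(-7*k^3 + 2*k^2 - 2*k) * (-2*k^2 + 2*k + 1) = 14*k^5 - 18*k^4 + k^3 - 2*k^2 - 2*k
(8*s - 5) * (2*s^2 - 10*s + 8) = 16*s^3 - 90*s^2 + 114*s - 40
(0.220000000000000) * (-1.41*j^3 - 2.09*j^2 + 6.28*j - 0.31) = -0.3102*j^3 - 0.4598*j^2 + 1.3816*j - 0.0682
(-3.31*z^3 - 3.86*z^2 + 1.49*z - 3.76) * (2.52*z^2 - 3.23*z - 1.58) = -8.3412*z^5 + 0.9641*z^4 + 21.4524*z^3 - 8.1891*z^2 + 9.7906*z + 5.9408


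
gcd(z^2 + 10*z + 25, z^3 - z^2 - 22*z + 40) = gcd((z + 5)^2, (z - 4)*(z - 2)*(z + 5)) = z + 5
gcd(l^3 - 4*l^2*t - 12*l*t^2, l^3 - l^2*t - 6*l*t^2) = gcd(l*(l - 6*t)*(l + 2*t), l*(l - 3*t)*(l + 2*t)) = l^2 + 2*l*t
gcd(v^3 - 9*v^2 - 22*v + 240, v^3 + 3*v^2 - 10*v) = v + 5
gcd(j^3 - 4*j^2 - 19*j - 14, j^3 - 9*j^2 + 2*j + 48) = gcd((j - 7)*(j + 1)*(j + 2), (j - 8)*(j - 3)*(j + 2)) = j + 2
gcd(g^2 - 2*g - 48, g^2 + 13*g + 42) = g + 6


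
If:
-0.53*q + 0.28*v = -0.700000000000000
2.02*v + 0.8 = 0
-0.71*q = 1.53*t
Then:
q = 1.11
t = -0.52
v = -0.40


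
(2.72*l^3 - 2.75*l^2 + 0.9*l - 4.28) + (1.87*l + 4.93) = 2.72*l^3 - 2.75*l^2 + 2.77*l + 0.649999999999999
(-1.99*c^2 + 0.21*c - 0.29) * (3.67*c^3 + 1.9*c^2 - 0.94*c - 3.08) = -7.3033*c^5 - 3.0103*c^4 + 1.2053*c^3 + 5.3808*c^2 - 0.3742*c + 0.8932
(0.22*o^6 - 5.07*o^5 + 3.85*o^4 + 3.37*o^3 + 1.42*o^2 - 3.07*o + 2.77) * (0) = 0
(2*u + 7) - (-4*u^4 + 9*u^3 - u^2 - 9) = 4*u^4 - 9*u^3 + u^2 + 2*u + 16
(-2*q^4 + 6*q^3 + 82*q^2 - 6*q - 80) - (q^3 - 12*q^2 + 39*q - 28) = -2*q^4 + 5*q^3 + 94*q^2 - 45*q - 52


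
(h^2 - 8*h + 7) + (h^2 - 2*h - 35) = 2*h^2 - 10*h - 28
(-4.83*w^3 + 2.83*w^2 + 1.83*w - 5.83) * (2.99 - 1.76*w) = 8.5008*w^4 - 19.4225*w^3 + 5.2409*w^2 + 15.7325*w - 17.4317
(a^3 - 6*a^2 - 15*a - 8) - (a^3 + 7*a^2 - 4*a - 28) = -13*a^2 - 11*a + 20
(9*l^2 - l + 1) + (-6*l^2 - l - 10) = 3*l^2 - 2*l - 9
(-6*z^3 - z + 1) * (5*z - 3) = -30*z^4 + 18*z^3 - 5*z^2 + 8*z - 3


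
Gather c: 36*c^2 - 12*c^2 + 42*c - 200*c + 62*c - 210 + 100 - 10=24*c^2 - 96*c - 120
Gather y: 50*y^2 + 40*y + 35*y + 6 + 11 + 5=50*y^2 + 75*y + 22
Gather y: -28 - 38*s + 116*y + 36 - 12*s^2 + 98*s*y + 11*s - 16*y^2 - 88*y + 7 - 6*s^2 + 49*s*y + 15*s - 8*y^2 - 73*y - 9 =-18*s^2 - 12*s - 24*y^2 + y*(147*s - 45) + 6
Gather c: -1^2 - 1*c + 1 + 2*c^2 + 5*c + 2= 2*c^2 + 4*c + 2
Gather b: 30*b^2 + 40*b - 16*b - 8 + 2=30*b^2 + 24*b - 6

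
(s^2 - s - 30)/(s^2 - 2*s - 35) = (s - 6)/(s - 7)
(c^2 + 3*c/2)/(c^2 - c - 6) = c*(2*c + 3)/(2*(c^2 - c - 6))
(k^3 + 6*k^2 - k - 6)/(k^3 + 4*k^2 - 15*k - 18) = (k - 1)/(k - 3)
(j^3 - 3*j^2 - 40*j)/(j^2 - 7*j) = (j^2 - 3*j - 40)/(j - 7)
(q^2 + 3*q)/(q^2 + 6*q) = (q + 3)/(q + 6)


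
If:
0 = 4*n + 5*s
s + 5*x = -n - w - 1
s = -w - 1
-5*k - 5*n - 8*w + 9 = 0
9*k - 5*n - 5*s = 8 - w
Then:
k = 265/259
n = 270/259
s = -216/259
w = -43/259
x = -54/259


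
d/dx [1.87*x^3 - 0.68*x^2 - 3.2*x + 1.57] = 5.61*x^2 - 1.36*x - 3.2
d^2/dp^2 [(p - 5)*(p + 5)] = 2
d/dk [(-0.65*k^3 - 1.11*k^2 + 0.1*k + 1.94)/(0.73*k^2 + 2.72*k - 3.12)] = (-0.4745*k^4 - 3.536*k^3 + 2.9918*k^2 + 4.094*k - 5.5888)/(0.5329*k^4 + 3.9712*k^3 + 2.8432*k^2 - 16.9728*k + 9.7344)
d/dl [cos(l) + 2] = -sin(l)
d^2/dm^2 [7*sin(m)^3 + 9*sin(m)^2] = -63*sin(m)^3 - 36*sin(m)^2 + 42*sin(m) + 18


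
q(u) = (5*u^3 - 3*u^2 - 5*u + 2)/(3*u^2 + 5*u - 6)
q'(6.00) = 1.56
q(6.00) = 7.15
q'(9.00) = 1.61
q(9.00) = 11.91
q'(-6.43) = 1.15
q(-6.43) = -16.52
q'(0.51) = 2.31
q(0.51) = 0.25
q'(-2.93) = -37.42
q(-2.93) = -26.42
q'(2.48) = 1.39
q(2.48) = 1.91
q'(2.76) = 1.41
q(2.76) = 2.30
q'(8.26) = 1.60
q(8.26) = 10.73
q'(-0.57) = -0.49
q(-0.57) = -0.37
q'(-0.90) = -1.55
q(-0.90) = -0.05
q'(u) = (-6*u - 5)*(5*u^3 - 3*u^2 - 5*u + 2)/(3*u^2 + 5*u - 6)^2 + (15*u^2 - 6*u - 5)/(3*u^2 + 5*u - 6) = (15*u^4 + 50*u^3 - 90*u^2 + 24*u + 20)/(9*u^4 + 30*u^3 - 11*u^2 - 60*u + 36)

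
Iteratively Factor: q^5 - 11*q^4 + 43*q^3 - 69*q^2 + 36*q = (q - 3)*(q^4 - 8*q^3 + 19*q^2 - 12*q) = q*(q - 3)*(q^3 - 8*q^2 + 19*q - 12) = q*(q - 4)*(q - 3)*(q^2 - 4*q + 3) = q*(q - 4)*(q - 3)^2*(q - 1)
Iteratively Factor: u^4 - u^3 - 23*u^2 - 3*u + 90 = (u - 2)*(u^3 + u^2 - 21*u - 45) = (u - 2)*(u + 3)*(u^2 - 2*u - 15) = (u - 2)*(u + 3)^2*(u - 5)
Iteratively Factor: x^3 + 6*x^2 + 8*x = (x + 4)*(x^2 + 2*x) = (x + 2)*(x + 4)*(x)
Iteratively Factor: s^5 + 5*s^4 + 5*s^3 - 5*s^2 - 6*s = (s)*(s^4 + 5*s^3 + 5*s^2 - 5*s - 6) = s*(s + 1)*(s^3 + 4*s^2 + s - 6) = s*(s - 1)*(s + 1)*(s^2 + 5*s + 6) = s*(s - 1)*(s + 1)*(s + 3)*(s + 2)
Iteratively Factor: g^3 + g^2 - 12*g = (g + 4)*(g^2 - 3*g) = (g - 3)*(g + 4)*(g)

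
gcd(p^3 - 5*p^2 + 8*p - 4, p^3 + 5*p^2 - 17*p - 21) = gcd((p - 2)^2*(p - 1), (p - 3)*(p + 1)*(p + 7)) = 1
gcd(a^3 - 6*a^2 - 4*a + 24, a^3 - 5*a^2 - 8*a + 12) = a^2 - 4*a - 12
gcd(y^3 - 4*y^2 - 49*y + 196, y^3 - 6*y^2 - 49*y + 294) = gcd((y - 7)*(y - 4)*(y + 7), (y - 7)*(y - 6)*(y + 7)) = y^2 - 49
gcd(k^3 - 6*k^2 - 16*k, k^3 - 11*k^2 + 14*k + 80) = k^2 - 6*k - 16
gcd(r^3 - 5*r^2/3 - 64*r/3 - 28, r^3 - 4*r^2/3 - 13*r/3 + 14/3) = r + 2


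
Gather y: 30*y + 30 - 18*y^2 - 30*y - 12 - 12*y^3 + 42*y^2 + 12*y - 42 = -12*y^3 + 24*y^2 + 12*y - 24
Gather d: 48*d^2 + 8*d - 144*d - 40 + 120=48*d^2 - 136*d + 80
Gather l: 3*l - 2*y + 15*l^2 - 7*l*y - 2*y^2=15*l^2 + l*(3 - 7*y) - 2*y^2 - 2*y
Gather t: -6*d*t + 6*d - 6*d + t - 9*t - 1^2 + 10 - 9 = t*(-6*d - 8)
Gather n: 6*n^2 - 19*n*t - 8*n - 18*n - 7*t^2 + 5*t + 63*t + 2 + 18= 6*n^2 + n*(-19*t - 26) - 7*t^2 + 68*t + 20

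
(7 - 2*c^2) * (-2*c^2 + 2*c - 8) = 4*c^4 - 4*c^3 + 2*c^2 + 14*c - 56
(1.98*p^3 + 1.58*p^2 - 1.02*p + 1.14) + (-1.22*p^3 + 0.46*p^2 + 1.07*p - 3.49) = 0.76*p^3 + 2.04*p^2 + 0.05*p - 2.35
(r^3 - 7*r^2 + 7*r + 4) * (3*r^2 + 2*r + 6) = 3*r^5 - 19*r^4 + 13*r^3 - 16*r^2 + 50*r + 24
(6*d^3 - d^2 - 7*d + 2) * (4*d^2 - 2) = 24*d^5 - 4*d^4 - 40*d^3 + 10*d^2 + 14*d - 4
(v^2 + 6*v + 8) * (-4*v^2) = -4*v^4 - 24*v^3 - 32*v^2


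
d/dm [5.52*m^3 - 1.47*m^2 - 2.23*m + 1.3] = 16.56*m^2 - 2.94*m - 2.23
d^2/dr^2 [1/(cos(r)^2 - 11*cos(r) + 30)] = (-4*sin(r)^4 + 3*sin(r)^2 - 1485*cos(r)/4 + 33*cos(3*r)/4 + 183)/((cos(r) - 6)^3*(cos(r) - 5)^3)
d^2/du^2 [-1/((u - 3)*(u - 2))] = 2*(-(u - 3)^2 - (u - 3)*(u - 2) - (u - 2)^2)/((u - 3)^3*(u - 2)^3)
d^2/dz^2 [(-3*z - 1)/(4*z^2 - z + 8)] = 2*(-(3*z + 1)*(8*z - 1)^2 + (36*z + 1)*(4*z^2 - z + 8))/(4*z^2 - z + 8)^3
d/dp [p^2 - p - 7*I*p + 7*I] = 2*p - 1 - 7*I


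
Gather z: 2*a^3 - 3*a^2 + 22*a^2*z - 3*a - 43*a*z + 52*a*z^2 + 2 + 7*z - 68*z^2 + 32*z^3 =2*a^3 - 3*a^2 - 3*a + 32*z^3 + z^2*(52*a - 68) + z*(22*a^2 - 43*a + 7) + 2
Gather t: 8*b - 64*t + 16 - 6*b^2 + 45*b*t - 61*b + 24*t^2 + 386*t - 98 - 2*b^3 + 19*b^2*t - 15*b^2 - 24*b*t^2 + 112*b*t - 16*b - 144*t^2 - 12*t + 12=-2*b^3 - 21*b^2 - 69*b + t^2*(-24*b - 120) + t*(19*b^2 + 157*b + 310) - 70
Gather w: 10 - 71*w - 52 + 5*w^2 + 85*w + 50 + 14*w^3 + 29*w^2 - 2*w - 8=14*w^3 + 34*w^2 + 12*w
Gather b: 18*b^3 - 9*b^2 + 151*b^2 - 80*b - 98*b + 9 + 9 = 18*b^3 + 142*b^2 - 178*b + 18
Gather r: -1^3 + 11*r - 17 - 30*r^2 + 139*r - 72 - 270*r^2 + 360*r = -300*r^2 + 510*r - 90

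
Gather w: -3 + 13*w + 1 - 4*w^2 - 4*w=-4*w^2 + 9*w - 2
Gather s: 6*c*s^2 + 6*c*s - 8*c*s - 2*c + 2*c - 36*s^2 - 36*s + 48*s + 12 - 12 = s^2*(6*c - 36) + s*(12 - 2*c)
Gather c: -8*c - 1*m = -8*c - m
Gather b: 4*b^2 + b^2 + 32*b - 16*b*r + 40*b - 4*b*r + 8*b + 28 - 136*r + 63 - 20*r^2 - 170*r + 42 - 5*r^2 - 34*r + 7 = 5*b^2 + b*(80 - 20*r) - 25*r^2 - 340*r + 140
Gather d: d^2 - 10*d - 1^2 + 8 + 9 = d^2 - 10*d + 16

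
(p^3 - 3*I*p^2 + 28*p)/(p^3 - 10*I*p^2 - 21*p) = (p + 4*I)/(p - 3*I)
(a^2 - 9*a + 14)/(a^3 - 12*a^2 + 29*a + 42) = (a - 2)/(a^2 - 5*a - 6)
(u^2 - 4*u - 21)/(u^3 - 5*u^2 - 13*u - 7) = (u + 3)/(u^2 + 2*u + 1)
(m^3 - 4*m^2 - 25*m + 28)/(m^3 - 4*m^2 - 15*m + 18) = (m^2 - 3*m - 28)/(m^2 - 3*m - 18)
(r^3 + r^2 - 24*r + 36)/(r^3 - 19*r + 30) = (r + 6)/(r + 5)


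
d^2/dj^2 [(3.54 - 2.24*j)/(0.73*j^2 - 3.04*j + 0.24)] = (-(1.46*j - 3.04)*(2.24*j - 3.54)*(2.92*j - 6.08) + (9.8112*j - 18.7876)*(0.73*j^2 - 3.04*j + 0.24))/(0.73*j^2 - 3.04*j + 0.24)^3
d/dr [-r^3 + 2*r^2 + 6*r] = -3*r^2 + 4*r + 6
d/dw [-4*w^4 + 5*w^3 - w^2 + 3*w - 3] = -16*w^3 + 15*w^2 - 2*w + 3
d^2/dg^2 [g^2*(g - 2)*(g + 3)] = 12*g^2 + 6*g - 12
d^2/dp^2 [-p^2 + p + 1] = -2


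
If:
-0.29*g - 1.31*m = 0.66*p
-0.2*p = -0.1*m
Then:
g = -11.3103448275862*p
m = 2.0*p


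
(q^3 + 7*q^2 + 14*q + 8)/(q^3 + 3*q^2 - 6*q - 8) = (q + 2)/(q - 2)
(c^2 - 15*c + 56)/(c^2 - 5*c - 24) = (c - 7)/(c + 3)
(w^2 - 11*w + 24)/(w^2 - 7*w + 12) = (w - 8)/(w - 4)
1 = 1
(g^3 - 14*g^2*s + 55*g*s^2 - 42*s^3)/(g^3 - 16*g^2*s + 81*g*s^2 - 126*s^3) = (-g + s)/(-g + 3*s)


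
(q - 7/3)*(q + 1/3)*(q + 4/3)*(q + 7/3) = q^4 + 5*q^3/3 - 5*q^2 - 245*q/27 - 196/81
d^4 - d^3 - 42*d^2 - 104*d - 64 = (d - 8)*(d + 1)*(d + 2)*(d + 4)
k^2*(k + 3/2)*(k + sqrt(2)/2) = k^4 + sqrt(2)*k^3/2 + 3*k^3/2 + 3*sqrt(2)*k^2/4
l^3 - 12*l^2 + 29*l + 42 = (l - 7)*(l - 6)*(l + 1)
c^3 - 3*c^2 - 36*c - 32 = (c - 8)*(c + 1)*(c + 4)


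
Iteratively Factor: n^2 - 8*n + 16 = (n - 4)*(n - 4)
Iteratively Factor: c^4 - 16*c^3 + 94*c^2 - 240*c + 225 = (c - 5)*(c^3 - 11*c^2 + 39*c - 45) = (c - 5)*(c - 3)*(c^2 - 8*c + 15) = (c - 5)^2*(c - 3)*(c - 3)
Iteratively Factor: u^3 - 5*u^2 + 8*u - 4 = (u - 1)*(u^2 - 4*u + 4) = (u - 2)*(u - 1)*(u - 2)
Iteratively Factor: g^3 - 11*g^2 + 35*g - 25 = (g - 5)*(g^2 - 6*g + 5) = (g - 5)^2*(g - 1)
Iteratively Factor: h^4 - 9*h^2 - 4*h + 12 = (h + 2)*(h^3 - 2*h^2 - 5*h + 6) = (h - 1)*(h + 2)*(h^2 - h - 6) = (h - 1)*(h + 2)^2*(h - 3)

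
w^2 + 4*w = w*(w + 4)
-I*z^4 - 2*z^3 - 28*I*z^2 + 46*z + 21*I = (z - 7*I)*(z + I)*(z + 3*I)*(-I*z + 1)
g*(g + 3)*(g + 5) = g^3 + 8*g^2 + 15*g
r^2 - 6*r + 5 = (r - 5)*(r - 1)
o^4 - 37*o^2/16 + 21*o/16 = o*(o - 1)*(o - 3/4)*(o + 7/4)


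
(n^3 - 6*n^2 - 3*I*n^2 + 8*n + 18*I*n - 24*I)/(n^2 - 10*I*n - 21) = (n^2 - 6*n + 8)/(n - 7*I)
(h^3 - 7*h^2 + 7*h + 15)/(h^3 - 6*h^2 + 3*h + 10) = (h - 3)/(h - 2)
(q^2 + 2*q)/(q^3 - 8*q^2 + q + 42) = q/(q^2 - 10*q + 21)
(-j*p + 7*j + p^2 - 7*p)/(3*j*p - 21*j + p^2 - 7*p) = (-j + p)/(3*j + p)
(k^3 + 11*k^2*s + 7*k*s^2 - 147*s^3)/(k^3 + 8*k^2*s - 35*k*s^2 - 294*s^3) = (-k + 3*s)/(-k + 6*s)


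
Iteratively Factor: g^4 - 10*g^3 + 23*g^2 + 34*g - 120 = (g + 2)*(g^3 - 12*g^2 + 47*g - 60) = (g - 3)*(g + 2)*(g^2 - 9*g + 20) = (g - 5)*(g - 3)*(g + 2)*(g - 4)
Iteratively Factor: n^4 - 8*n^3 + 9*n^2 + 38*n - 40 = (n - 4)*(n^3 - 4*n^2 - 7*n + 10) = (n - 4)*(n - 1)*(n^2 - 3*n - 10) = (n - 5)*(n - 4)*(n - 1)*(n + 2)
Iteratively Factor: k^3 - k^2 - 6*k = (k - 3)*(k^2 + 2*k) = k*(k - 3)*(k + 2)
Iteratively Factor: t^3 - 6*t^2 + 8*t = (t - 4)*(t^2 - 2*t) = t*(t - 4)*(t - 2)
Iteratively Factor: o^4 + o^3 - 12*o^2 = (o)*(o^3 + o^2 - 12*o) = o^2*(o^2 + o - 12) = o^2*(o + 4)*(o - 3)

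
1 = 1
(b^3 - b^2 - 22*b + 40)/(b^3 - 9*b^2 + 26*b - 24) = (b + 5)/(b - 3)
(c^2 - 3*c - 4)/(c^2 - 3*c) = (c^2 - 3*c - 4)/(c*(c - 3))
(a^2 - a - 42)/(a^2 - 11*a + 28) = (a + 6)/(a - 4)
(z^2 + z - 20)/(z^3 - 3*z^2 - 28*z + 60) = (z - 4)/(z^2 - 8*z + 12)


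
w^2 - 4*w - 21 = (w - 7)*(w + 3)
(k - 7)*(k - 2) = k^2 - 9*k + 14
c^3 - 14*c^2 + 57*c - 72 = (c - 8)*(c - 3)^2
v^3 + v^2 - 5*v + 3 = (v - 1)^2*(v + 3)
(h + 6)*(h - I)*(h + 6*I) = h^3 + 6*h^2 + 5*I*h^2 + 6*h + 30*I*h + 36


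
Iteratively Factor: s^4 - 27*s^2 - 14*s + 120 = (s - 5)*(s^3 + 5*s^2 - 2*s - 24) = (s - 5)*(s - 2)*(s^2 + 7*s + 12) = (s - 5)*(s - 2)*(s + 4)*(s + 3)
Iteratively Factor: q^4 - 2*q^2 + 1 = (q + 1)*(q^3 - q^2 - q + 1) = (q + 1)^2*(q^2 - 2*q + 1) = (q - 1)*(q + 1)^2*(q - 1)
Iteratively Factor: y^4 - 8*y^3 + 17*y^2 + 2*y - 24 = (y - 2)*(y^3 - 6*y^2 + 5*y + 12) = (y - 3)*(y - 2)*(y^2 - 3*y - 4) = (y - 3)*(y - 2)*(y + 1)*(y - 4)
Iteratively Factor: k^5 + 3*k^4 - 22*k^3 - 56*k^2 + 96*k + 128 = (k + 1)*(k^4 + 2*k^3 - 24*k^2 - 32*k + 128) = (k + 1)*(k + 4)*(k^3 - 2*k^2 - 16*k + 32) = (k - 2)*(k + 1)*(k + 4)*(k^2 - 16) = (k - 2)*(k + 1)*(k + 4)^2*(k - 4)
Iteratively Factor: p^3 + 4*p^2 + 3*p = (p + 3)*(p^2 + p) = (p + 1)*(p + 3)*(p)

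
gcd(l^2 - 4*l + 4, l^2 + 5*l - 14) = l - 2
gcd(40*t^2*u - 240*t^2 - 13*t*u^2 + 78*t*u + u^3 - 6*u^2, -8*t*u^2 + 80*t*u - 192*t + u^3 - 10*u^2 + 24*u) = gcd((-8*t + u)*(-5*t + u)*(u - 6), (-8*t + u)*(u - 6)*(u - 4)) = 8*t*u - 48*t - u^2 + 6*u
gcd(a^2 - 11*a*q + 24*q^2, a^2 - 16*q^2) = 1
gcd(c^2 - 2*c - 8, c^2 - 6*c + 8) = c - 4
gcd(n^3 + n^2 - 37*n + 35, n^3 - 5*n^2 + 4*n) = n - 1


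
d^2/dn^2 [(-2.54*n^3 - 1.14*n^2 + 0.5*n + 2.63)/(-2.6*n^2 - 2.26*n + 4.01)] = (-2.8421709430404e-14*n^4 + 58.753408*n^3 - 173.472984*n^2 + 121.059444*n - 54.106708)/(17.576*n^6 + 45.8328*n^5 - 41.48352*n^4 - 129.833384*n^3 + 63.980352*n^2 + 109.023078*n - 64.481201)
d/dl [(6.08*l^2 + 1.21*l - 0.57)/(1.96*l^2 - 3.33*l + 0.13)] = (-22.618*l^2 + 3.8152*l - 1.7408)/(3.8416*l^4 - 13.0536*l^3 + 11.5985*l^2 - 0.8658*l + 0.0169)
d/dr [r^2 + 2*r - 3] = 2*r + 2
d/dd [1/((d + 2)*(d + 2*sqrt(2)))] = -(2*d + 2 + 2*sqrt(2))/((d + 2)^2*(d + 2*sqrt(2))^2)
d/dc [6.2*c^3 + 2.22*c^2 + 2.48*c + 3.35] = 18.6*c^2 + 4.44*c + 2.48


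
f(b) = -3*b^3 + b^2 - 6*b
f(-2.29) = 55.01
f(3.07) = -95.80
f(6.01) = -651.19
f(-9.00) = 2322.00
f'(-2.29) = -57.78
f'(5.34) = -251.96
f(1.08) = -9.09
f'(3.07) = -84.68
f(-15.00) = 10440.00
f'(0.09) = -5.89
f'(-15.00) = -2061.00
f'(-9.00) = -753.00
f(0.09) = -0.53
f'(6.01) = -319.06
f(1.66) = -20.93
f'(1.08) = -14.34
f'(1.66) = -27.48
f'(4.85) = -208.00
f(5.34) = -460.34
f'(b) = -9*b^2 + 2*b - 6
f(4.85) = -347.83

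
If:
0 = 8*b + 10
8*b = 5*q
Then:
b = -5/4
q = -2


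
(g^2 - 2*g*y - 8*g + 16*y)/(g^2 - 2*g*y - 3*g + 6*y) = (g - 8)/(g - 3)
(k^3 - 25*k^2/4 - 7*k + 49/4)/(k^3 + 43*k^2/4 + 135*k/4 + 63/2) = (k^2 - 8*k + 7)/(k^2 + 9*k + 18)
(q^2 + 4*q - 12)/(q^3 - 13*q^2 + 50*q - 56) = (q + 6)/(q^2 - 11*q + 28)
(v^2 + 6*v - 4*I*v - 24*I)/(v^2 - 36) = (v - 4*I)/(v - 6)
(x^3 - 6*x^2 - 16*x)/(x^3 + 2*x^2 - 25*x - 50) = x*(x - 8)/(x^2 - 25)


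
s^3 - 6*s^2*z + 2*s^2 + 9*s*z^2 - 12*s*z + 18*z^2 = (s + 2)*(s - 3*z)^2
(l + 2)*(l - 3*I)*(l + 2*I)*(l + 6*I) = l^4 + 2*l^3 + 5*I*l^3 + 12*l^2 + 10*I*l^2 + 24*l + 36*I*l + 72*I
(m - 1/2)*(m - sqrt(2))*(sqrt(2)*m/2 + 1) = sqrt(2)*m^3/2 - sqrt(2)*m^2/4 - sqrt(2)*m + sqrt(2)/2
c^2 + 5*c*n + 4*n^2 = (c + n)*(c + 4*n)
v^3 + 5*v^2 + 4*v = v*(v + 1)*(v + 4)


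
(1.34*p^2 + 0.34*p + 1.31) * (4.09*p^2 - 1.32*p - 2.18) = 5.4806*p^4 - 0.3782*p^3 + 1.9879*p^2 - 2.4704*p - 2.8558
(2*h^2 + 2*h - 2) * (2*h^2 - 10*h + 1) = 4*h^4 - 16*h^3 - 22*h^2 + 22*h - 2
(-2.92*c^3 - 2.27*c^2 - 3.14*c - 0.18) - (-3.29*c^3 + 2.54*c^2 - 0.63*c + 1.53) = 0.37*c^3 - 4.81*c^2 - 2.51*c - 1.71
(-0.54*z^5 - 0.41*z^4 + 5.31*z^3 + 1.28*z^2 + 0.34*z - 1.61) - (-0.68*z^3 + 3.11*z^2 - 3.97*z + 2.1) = -0.54*z^5 - 0.41*z^4 + 5.99*z^3 - 1.83*z^2 + 4.31*z - 3.71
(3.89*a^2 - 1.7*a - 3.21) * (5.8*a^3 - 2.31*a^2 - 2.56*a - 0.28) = 22.562*a^5 - 18.8459*a^4 - 24.6494*a^3 + 10.6779*a^2 + 8.6936*a + 0.8988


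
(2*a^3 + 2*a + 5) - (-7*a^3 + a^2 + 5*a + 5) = 9*a^3 - a^2 - 3*a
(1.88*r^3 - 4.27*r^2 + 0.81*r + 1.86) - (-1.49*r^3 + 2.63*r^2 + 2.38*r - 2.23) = 3.37*r^3 - 6.9*r^2 - 1.57*r + 4.09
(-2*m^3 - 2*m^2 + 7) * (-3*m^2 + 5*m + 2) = 6*m^5 - 4*m^4 - 14*m^3 - 25*m^2 + 35*m + 14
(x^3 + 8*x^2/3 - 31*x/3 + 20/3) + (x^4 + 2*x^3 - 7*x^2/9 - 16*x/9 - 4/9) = x^4 + 3*x^3 + 17*x^2/9 - 109*x/9 + 56/9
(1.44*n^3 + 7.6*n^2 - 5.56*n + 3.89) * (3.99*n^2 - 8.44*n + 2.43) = 5.7456*n^5 + 18.1704*n^4 - 82.8292*n^3 + 80.9155*n^2 - 46.3424*n + 9.4527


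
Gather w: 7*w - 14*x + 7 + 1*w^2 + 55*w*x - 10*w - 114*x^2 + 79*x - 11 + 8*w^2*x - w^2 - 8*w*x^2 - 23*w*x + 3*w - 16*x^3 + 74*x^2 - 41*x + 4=8*w^2*x + w*(-8*x^2 + 32*x) - 16*x^3 - 40*x^2 + 24*x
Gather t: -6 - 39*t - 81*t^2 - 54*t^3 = -54*t^3 - 81*t^2 - 39*t - 6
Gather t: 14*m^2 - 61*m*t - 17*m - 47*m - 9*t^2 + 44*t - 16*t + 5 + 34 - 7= 14*m^2 - 64*m - 9*t^2 + t*(28 - 61*m) + 32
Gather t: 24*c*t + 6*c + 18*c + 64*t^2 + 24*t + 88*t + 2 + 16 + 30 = 24*c + 64*t^2 + t*(24*c + 112) + 48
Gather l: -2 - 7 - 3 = -12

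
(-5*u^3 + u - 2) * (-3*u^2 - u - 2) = 15*u^5 + 5*u^4 + 7*u^3 + 5*u^2 + 4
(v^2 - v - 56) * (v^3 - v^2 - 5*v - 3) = v^5 - 2*v^4 - 60*v^3 + 58*v^2 + 283*v + 168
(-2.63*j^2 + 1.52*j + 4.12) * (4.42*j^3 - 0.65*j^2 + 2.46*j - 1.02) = -11.6246*j^5 + 8.4279*j^4 + 10.7526*j^3 + 3.7438*j^2 + 8.5848*j - 4.2024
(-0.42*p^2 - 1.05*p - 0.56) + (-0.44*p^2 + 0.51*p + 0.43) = -0.86*p^2 - 0.54*p - 0.13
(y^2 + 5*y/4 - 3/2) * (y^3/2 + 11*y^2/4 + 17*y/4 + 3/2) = y^5/2 + 27*y^4/8 + 111*y^3/16 + 43*y^2/16 - 9*y/2 - 9/4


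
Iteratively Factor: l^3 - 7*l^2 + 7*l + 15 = (l - 5)*(l^2 - 2*l - 3) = (l - 5)*(l - 3)*(l + 1)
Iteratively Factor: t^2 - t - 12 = (t - 4)*(t + 3)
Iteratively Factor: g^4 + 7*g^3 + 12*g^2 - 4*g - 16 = (g + 2)*(g^3 + 5*g^2 + 2*g - 8) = (g + 2)^2*(g^2 + 3*g - 4) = (g + 2)^2*(g + 4)*(g - 1)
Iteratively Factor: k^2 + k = (k)*(k + 1)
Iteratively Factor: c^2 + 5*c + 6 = (c + 3)*(c + 2)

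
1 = 1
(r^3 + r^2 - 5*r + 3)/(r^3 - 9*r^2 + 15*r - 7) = (r + 3)/(r - 7)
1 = 1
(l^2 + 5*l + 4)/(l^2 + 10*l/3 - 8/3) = 3*(l + 1)/(3*l - 2)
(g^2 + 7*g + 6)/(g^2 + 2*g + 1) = (g + 6)/(g + 1)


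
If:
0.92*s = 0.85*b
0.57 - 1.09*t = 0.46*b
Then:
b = 1.23913043478261 - 2.3695652173913*t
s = 1.14484877126654 - 2.18927221172023*t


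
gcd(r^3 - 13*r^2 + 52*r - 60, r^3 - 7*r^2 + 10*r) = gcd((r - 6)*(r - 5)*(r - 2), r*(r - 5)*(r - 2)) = r^2 - 7*r + 10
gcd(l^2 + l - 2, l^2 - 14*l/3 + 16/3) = 1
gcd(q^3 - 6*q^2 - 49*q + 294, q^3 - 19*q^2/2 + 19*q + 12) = q - 6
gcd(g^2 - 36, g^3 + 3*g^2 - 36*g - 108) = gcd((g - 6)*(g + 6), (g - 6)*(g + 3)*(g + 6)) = g^2 - 36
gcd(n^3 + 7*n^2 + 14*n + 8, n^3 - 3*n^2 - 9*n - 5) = n + 1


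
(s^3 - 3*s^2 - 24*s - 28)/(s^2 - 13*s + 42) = (s^2 + 4*s + 4)/(s - 6)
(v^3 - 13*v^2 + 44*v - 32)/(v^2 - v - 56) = (v^2 - 5*v + 4)/(v + 7)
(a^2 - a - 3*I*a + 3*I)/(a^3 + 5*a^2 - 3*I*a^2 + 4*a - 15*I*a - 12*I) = (a - 1)/(a^2 + 5*a + 4)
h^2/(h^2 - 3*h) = h/(h - 3)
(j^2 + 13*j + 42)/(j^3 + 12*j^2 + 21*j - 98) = (j + 6)/(j^2 + 5*j - 14)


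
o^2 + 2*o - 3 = (o - 1)*(o + 3)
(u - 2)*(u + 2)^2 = u^3 + 2*u^2 - 4*u - 8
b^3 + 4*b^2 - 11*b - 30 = (b - 3)*(b + 2)*(b + 5)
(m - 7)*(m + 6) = m^2 - m - 42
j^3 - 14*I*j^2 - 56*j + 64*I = (j - 8*I)*(j - 4*I)*(j - 2*I)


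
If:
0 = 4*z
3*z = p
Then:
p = 0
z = 0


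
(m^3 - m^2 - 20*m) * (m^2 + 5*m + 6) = m^5 + 4*m^4 - 19*m^3 - 106*m^2 - 120*m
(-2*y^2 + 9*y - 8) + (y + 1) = -2*y^2 + 10*y - 7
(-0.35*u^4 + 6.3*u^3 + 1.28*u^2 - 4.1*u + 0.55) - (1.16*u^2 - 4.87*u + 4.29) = -0.35*u^4 + 6.3*u^3 + 0.12*u^2 + 0.77*u - 3.74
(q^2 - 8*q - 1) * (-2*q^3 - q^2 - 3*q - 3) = -2*q^5 + 15*q^4 + 7*q^3 + 22*q^2 + 27*q + 3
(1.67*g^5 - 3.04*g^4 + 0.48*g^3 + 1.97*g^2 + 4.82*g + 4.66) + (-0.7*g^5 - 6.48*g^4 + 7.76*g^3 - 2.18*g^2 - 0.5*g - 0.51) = 0.97*g^5 - 9.52*g^4 + 8.24*g^3 - 0.21*g^2 + 4.32*g + 4.15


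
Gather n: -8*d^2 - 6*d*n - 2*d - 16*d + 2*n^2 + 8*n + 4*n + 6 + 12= -8*d^2 - 18*d + 2*n^2 + n*(12 - 6*d) + 18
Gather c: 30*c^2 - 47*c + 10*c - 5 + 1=30*c^2 - 37*c - 4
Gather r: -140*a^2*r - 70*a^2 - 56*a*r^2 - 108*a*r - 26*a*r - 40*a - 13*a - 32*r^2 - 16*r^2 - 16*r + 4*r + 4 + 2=-70*a^2 - 53*a + r^2*(-56*a - 48) + r*(-140*a^2 - 134*a - 12) + 6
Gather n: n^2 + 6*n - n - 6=n^2 + 5*n - 6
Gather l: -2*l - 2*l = -4*l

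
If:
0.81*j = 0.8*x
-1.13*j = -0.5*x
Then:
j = 0.00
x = 0.00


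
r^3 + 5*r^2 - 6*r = r*(r - 1)*(r + 6)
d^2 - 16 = (d - 4)*(d + 4)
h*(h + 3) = h^2 + 3*h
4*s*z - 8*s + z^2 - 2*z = (4*s + z)*(z - 2)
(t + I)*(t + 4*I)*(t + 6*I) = t^3 + 11*I*t^2 - 34*t - 24*I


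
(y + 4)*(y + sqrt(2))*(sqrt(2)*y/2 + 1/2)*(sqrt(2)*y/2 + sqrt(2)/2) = y^4/2 + 3*sqrt(2)*y^3/4 + 5*y^3/2 + 5*y^2/2 + 15*sqrt(2)*y^2/4 + 5*y/2 + 3*sqrt(2)*y + 2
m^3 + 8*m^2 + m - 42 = (m - 2)*(m + 3)*(m + 7)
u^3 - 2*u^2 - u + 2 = (u - 2)*(u - 1)*(u + 1)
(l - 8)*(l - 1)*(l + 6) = l^3 - 3*l^2 - 46*l + 48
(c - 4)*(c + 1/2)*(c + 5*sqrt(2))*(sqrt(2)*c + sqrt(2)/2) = sqrt(2)*c^4 - 3*sqrt(2)*c^3 + 10*c^3 - 30*c^2 - 15*sqrt(2)*c^2/4 - 75*c/2 - sqrt(2)*c - 10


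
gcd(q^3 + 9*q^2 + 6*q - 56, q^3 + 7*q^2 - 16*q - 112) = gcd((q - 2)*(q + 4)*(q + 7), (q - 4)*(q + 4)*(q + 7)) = q^2 + 11*q + 28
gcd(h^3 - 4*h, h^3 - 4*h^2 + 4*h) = h^2 - 2*h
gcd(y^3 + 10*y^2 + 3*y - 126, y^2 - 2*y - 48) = y + 6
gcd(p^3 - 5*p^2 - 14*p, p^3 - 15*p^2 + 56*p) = p^2 - 7*p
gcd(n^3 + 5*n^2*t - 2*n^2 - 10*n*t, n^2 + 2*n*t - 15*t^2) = n + 5*t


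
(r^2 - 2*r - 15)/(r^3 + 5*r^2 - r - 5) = (r^2 - 2*r - 15)/(r^3 + 5*r^2 - r - 5)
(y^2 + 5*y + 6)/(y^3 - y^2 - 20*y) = (y^2 + 5*y + 6)/(y*(y^2 - y - 20))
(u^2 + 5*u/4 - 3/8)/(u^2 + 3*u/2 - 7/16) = 2*(2*u + 3)/(4*u + 7)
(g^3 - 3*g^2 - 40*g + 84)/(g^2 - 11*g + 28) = (g^2 + 4*g - 12)/(g - 4)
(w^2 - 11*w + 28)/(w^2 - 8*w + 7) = (w - 4)/(w - 1)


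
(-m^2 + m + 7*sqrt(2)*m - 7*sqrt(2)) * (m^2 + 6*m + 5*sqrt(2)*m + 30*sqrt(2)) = -m^4 - 5*m^3 + 2*sqrt(2)*m^3 + 10*sqrt(2)*m^2 + 76*m^2 - 12*sqrt(2)*m + 350*m - 420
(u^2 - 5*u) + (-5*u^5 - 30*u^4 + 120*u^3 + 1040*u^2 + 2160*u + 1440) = -5*u^5 - 30*u^4 + 120*u^3 + 1041*u^2 + 2155*u + 1440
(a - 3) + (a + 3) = 2*a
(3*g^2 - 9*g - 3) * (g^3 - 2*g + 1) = 3*g^5 - 9*g^4 - 9*g^3 + 21*g^2 - 3*g - 3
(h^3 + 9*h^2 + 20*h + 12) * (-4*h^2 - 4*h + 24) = -4*h^5 - 40*h^4 - 92*h^3 + 88*h^2 + 432*h + 288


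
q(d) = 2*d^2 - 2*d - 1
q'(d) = 4*d - 2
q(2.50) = 6.50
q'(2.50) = 8.00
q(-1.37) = 5.49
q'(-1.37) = -7.48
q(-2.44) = 15.79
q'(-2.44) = -11.76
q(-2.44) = 15.79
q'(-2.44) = -11.76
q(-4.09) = 40.64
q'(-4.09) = -18.36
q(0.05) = -1.10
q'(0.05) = -1.80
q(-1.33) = 5.20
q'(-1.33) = -7.32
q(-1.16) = 4.01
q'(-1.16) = -6.64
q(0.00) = -1.00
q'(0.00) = -2.00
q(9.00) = 143.00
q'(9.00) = 34.00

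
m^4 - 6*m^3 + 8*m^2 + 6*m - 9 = (m - 3)^2*(m - 1)*(m + 1)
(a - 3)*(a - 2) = a^2 - 5*a + 6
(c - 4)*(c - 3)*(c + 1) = c^3 - 6*c^2 + 5*c + 12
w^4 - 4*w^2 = w^2*(w - 2)*(w + 2)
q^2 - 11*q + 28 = (q - 7)*(q - 4)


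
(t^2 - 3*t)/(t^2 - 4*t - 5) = t*(3 - t)/(-t^2 + 4*t + 5)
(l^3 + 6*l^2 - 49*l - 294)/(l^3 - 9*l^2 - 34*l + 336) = (l + 7)/(l - 8)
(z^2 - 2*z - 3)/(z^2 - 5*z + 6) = (z + 1)/(z - 2)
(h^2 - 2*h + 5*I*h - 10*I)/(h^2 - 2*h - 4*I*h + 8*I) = (h + 5*I)/(h - 4*I)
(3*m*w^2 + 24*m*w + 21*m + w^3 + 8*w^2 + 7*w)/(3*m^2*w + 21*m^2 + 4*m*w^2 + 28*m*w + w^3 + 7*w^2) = (w + 1)/(m + w)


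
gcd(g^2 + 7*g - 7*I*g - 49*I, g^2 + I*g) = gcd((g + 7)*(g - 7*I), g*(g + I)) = 1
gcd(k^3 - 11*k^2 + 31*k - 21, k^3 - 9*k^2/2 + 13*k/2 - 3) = k - 1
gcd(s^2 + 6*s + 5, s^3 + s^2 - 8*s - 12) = 1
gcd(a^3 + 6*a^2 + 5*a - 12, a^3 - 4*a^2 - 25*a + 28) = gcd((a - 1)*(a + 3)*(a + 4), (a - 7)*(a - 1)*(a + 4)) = a^2 + 3*a - 4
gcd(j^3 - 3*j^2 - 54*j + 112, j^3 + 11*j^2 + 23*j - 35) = j + 7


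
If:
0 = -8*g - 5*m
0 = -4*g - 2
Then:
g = -1/2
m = 4/5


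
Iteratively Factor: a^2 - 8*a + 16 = (a - 4)*(a - 4)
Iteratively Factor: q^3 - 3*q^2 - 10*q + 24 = (q + 3)*(q^2 - 6*q + 8) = (q - 4)*(q + 3)*(q - 2)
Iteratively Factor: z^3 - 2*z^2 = (z)*(z^2 - 2*z) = z^2*(z - 2)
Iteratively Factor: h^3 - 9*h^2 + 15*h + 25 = (h - 5)*(h^2 - 4*h - 5) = (h - 5)^2*(h + 1)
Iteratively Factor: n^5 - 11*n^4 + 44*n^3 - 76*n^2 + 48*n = (n - 4)*(n^4 - 7*n^3 + 16*n^2 - 12*n) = (n - 4)*(n - 3)*(n^3 - 4*n^2 + 4*n) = n*(n - 4)*(n - 3)*(n^2 - 4*n + 4) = n*(n - 4)*(n - 3)*(n - 2)*(n - 2)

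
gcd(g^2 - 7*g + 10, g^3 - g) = 1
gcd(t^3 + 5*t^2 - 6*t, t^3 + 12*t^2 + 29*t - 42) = t^2 + 5*t - 6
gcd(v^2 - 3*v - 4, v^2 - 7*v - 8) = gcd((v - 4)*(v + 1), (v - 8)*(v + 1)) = v + 1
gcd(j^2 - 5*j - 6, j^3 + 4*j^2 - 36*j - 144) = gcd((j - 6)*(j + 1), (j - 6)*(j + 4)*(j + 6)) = j - 6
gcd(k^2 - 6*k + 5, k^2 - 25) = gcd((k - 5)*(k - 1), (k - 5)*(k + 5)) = k - 5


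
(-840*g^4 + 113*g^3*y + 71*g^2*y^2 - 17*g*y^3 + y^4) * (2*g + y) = -1680*g^5 - 614*g^4*y + 255*g^3*y^2 + 37*g^2*y^3 - 15*g*y^4 + y^5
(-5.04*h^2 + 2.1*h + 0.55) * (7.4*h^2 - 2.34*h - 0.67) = -37.296*h^4 + 27.3336*h^3 + 2.5328*h^2 - 2.694*h - 0.3685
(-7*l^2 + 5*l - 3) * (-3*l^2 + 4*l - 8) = 21*l^4 - 43*l^3 + 85*l^2 - 52*l + 24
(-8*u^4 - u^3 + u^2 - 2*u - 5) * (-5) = 40*u^4 + 5*u^3 - 5*u^2 + 10*u + 25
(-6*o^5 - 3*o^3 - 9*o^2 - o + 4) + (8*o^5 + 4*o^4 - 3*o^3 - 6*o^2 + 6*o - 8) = 2*o^5 + 4*o^4 - 6*o^3 - 15*o^2 + 5*o - 4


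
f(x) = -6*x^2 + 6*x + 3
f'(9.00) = -102.00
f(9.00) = -429.00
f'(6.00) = -66.00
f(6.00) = -177.00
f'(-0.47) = 11.64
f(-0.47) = -1.15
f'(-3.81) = 51.72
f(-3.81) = -106.96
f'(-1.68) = 26.16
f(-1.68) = -24.01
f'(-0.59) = 13.08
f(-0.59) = -2.63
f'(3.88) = -40.56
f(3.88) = -64.05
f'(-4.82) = 63.84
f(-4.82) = -165.31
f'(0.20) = 3.60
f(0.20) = 3.96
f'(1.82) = -15.84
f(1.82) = -5.95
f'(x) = 6 - 12*x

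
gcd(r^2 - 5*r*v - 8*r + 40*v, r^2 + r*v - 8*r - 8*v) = r - 8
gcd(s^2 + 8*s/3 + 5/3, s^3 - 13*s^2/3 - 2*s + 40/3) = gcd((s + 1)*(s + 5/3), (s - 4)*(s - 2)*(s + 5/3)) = s + 5/3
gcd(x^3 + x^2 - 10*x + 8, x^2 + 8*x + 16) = x + 4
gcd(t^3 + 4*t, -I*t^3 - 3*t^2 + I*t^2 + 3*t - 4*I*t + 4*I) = 1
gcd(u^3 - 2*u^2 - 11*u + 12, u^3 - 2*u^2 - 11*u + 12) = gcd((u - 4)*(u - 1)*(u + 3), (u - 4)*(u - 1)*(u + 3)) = u^3 - 2*u^2 - 11*u + 12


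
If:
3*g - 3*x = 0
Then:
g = x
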